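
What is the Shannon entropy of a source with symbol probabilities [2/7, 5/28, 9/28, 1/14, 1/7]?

H(X) = -Σ p(x) log₂ p(x)
  -2/7 × log₂(2/7) = 0.5164
  -5/28 × log₂(5/28) = 0.4438
  -9/28 × log₂(9/28) = 0.5263
  -1/14 × log₂(1/14) = 0.2720
  -1/7 × log₂(1/7) = 0.4011
H(X) = 2.1595 bits


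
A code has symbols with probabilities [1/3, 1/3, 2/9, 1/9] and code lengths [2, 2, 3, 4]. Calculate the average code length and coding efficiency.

Average length L = Σ p_i × l_i = 2.4444 bits
Entropy H = 1.8911 bits
Efficiency η = H/L × 100% = 77.36%


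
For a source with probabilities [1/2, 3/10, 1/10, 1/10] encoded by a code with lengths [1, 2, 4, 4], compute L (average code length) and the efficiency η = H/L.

Average length L = Σ p_i × l_i = 1.9000 bits
Entropy H = 1.6855 bits
Efficiency η = H/L × 100% = 88.71%


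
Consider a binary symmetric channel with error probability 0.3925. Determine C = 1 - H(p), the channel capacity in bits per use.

For BSC with error probability p:
C = 1 - H(p) where H(p) is binary entropy
H(0.3925) = -0.3925 × log₂(0.3925) - 0.6075 × log₂(0.6075)
H(p) = 0.9664
C = 1 - 0.9664 = 0.0336 bits/use


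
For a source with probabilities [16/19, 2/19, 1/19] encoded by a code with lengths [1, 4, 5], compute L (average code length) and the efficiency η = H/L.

Average length L = Σ p_i × l_i = 1.5263 bits
Entropy H = 0.7742 bits
Efficiency η = H/L × 100% = 50.73%


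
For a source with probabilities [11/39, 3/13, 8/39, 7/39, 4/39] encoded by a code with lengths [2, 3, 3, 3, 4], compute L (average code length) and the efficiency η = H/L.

Average length L = Σ p_i × l_i = 2.8205 bits
Entropy H = 2.2537 bits
Efficiency η = H/L × 100% = 79.91%


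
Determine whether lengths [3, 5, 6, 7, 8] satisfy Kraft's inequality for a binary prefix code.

Kraft inequality: Σ 2^(-l_i) ≤ 1 for prefix-free code
Calculating: 2^(-3) + 2^(-5) + 2^(-6) + 2^(-7) + 2^(-8)
= 0.125 + 0.03125 + 0.015625 + 0.0078125 + 0.00390625
= 0.1836
Since 0.1836 ≤ 1, prefix-free code exists


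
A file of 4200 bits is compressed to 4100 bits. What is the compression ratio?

Compression ratio = Original / Compressed
= 4200 / 4100 = 1.02:1


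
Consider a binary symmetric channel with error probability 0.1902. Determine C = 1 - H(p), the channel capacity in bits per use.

For BSC with error probability p:
C = 1 - H(p) where H(p) is binary entropy
H(0.1902) = -0.1902 × log₂(0.1902) - 0.8098 × log₂(0.8098)
H(p) = 0.7019
C = 1 - 0.7019 = 0.2981 bits/use


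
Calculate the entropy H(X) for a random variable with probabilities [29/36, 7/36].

H(X) = -Σ p(x) log₂ p(x)
  -29/36 × log₂(29/36) = 0.2513
  -7/36 × log₂(7/36) = 0.4594
H(X) = 0.7107 bits


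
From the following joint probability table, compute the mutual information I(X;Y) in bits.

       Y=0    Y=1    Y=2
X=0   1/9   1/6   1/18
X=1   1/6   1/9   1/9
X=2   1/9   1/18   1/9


H(X) = 1.5715, H(Y) = 1.5715, H(X,Y) = 3.0860
I(X;Y) = H(X) + H(Y) - H(X,Y) = 0.0570 bits


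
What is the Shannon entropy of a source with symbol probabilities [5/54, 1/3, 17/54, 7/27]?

H(X) = -Σ p(x) log₂ p(x)
  -5/54 × log₂(5/54) = 0.3179
  -1/3 × log₂(1/3) = 0.5283
  -17/54 × log₂(17/54) = 0.5249
  -7/27 × log₂(7/27) = 0.5049
H(X) = 1.8760 bits


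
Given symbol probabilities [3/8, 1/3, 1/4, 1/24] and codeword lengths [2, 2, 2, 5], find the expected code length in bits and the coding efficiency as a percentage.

Average length L = Σ p_i × l_i = 2.1250 bits
Entropy H = 1.7500 bits
Efficiency η = H/L × 100% = 82.35%


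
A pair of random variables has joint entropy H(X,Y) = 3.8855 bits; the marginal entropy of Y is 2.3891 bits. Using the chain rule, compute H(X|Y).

Chain rule: H(X,Y) = H(X|Y) + H(Y)
H(X|Y) = H(X,Y) - H(Y) = 3.8855 - 2.3891 = 1.4964 bits


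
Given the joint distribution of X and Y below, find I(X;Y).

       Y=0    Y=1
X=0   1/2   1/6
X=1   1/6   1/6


H(X) = 0.9183, H(Y) = 0.9183, H(X,Y) = 1.7925
I(X;Y) = H(X) + H(Y) - H(X,Y) = 0.0441 bits


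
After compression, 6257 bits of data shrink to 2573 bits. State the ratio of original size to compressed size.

Compression ratio = Original / Compressed
= 6257 / 2573 = 2.43:1


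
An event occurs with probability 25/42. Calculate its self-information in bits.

Information content I(x) = -log₂(p(x))
I = -log₂(25/42) = -log₂(0.5952)
I = 0.7485 bits


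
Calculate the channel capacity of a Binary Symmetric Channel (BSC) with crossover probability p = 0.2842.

For BSC with error probability p:
C = 1 - H(p) where H(p) is binary entropy
H(0.2842) = -0.2842 × log₂(0.2842) - 0.7158 × log₂(0.7158)
H(p) = 0.8611
C = 1 - 0.8611 = 0.1389 bits/use


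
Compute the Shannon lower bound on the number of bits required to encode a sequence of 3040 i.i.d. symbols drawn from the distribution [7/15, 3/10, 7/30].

Entropy H = 1.5241 bits/symbol
Minimum bits = H × n = 1.5241 × 3040
= 4633.26 bits


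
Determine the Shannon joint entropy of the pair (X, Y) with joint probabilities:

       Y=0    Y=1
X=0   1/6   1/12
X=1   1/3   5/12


H(X,Y) = -Σ p(x,y) log₂ p(x,y)
  p(0,0)=1/6: -0.1667 × log₂(0.1667) = 0.4308
  p(0,1)=1/12: -0.0833 × log₂(0.0833) = 0.2987
  p(1,0)=1/3: -0.3333 × log₂(0.3333) = 0.5283
  p(1,1)=5/12: -0.4167 × log₂(0.4167) = 0.5263
H(X,Y) = 1.7842 bits


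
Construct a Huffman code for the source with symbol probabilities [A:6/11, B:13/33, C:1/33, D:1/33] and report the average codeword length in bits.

Huffman tree construction:
Combine smallest probabilities repeatedly
Resulting codes:
  A: 1 (length 1)
  B: 01 (length 2)
  C: 000 (length 3)
  D: 001 (length 3)
Average length = Σ p(s) × length(s) = 1.5152 bits


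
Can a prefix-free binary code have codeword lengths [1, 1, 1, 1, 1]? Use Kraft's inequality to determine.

Kraft inequality: Σ 2^(-l_i) ≤ 1 for prefix-free code
Calculating: 2^(-1) + 2^(-1) + 2^(-1) + 2^(-1) + 2^(-1)
= 0.5 + 0.5 + 0.5 + 0.5 + 0.5
= 2.5000
Since 2.5000 > 1, prefix-free code does not exist


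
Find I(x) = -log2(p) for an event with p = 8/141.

Information content I(x) = -log₂(p(x))
I = -log₂(8/141) = -log₂(0.0567)
I = 4.1396 bits


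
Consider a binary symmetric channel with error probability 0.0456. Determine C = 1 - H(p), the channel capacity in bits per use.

For BSC with error probability p:
C = 1 - H(p) where H(p) is binary entropy
H(0.0456) = -0.0456 × log₂(0.0456) - 0.9544 × log₂(0.9544)
H(p) = 0.2674
C = 1 - 0.2674 = 0.7326 bits/use


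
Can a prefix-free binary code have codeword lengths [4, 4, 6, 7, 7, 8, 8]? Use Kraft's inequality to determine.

Kraft inequality: Σ 2^(-l_i) ≤ 1 for prefix-free code
Calculating: 2^(-4) + 2^(-4) + 2^(-6) + 2^(-7) + 2^(-7) + 2^(-8) + 2^(-8)
= 0.0625 + 0.0625 + 0.015625 + 0.0078125 + 0.0078125 + 0.00390625 + 0.00390625
= 0.1641
Since 0.1641 ≤ 1, prefix-free code exists


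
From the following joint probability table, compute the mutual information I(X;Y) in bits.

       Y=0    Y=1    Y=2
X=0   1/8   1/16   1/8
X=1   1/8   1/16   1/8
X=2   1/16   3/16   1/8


H(X) = 1.5794, H(Y) = 1.5794, H(X,Y) = 3.0778
I(X;Y) = H(X) + H(Y) - H(X,Y) = 0.0810 bits


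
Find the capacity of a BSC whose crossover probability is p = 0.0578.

For BSC with error probability p:
C = 1 - H(p) where H(p) is binary entropy
H(0.0578) = -0.0578 × log₂(0.0578) - 0.9422 × log₂(0.9422)
H(p) = 0.3186
C = 1 - 0.3186 = 0.6814 bits/use


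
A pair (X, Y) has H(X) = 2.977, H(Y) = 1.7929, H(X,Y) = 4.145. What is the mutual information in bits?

I(X;Y) = H(X) + H(Y) - H(X,Y)
I(X;Y) = 2.977 + 1.7929 - 4.145 = 0.6249 bits


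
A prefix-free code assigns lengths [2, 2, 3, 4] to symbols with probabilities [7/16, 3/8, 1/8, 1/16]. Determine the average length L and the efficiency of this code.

Average length L = Σ p_i × l_i = 2.2500 bits
Entropy H = 1.6774 bits
Efficiency η = H/L × 100% = 74.55%


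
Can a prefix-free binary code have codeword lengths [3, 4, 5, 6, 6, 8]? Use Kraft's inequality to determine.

Kraft inequality: Σ 2^(-l_i) ≤ 1 for prefix-free code
Calculating: 2^(-3) + 2^(-4) + 2^(-5) + 2^(-6) + 2^(-6) + 2^(-8)
= 0.125 + 0.0625 + 0.03125 + 0.015625 + 0.015625 + 0.00390625
= 0.2539
Since 0.2539 ≤ 1, prefix-free code exists


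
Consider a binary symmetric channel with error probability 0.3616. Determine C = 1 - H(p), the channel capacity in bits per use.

For BSC with error probability p:
C = 1 - H(p) where H(p) is binary entropy
H(0.3616) = -0.3616 × log₂(0.3616) - 0.6384 × log₂(0.6384)
H(p) = 0.9440
C = 1 - 0.9440 = 0.0560 bits/use


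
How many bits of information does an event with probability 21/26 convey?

Information content I(x) = -log₂(p(x))
I = -log₂(21/26) = -log₂(0.8077)
I = 0.3081 bits


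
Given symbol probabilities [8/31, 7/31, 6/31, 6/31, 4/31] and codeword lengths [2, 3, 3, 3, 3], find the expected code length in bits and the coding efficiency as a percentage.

Average length L = Σ p_i × l_i = 2.7419 bits
Entropy H = 2.2874 bits
Efficiency η = H/L × 100% = 83.42%


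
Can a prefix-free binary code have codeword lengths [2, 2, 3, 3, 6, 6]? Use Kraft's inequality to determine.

Kraft inequality: Σ 2^(-l_i) ≤ 1 for prefix-free code
Calculating: 2^(-2) + 2^(-2) + 2^(-3) + 2^(-3) + 2^(-6) + 2^(-6)
= 0.25 + 0.25 + 0.125 + 0.125 + 0.015625 + 0.015625
= 0.7812
Since 0.7812 ≤ 1, prefix-free code exists


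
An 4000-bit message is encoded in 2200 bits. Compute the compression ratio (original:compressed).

Compression ratio = Original / Compressed
= 4000 / 2200 = 1.82:1


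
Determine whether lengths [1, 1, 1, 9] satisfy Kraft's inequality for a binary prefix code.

Kraft inequality: Σ 2^(-l_i) ≤ 1 for prefix-free code
Calculating: 2^(-1) + 2^(-1) + 2^(-1) + 2^(-9)
= 0.5 + 0.5 + 0.5 + 0.001953125
= 1.5020
Since 1.5020 > 1, prefix-free code does not exist


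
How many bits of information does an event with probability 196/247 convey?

Information content I(x) = -log₂(p(x))
I = -log₂(196/247) = -log₂(0.7935)
I = 0.3337 bits


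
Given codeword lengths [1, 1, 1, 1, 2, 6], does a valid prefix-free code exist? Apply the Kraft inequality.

Kraft inequality: Σ 2^(-l_i) ≤ 1 for prefix-free code
Calculating: 2^(-1) + 2^(-1) + 2^(-1) + 2^(-1) + 2^(-2) + 2^(-6)
= 0.5 + 0.5 + 0.5 + 0.5 + 0.25 + 0.015625
= 2.2656
Since 2.2656 > 1, prefix-free code does not exist


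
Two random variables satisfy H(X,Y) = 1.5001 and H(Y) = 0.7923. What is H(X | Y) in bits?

Chain rule: H(X,Y) = H(X|Y) + H(Y)
H(X|Y) = H(X,Y) - H(Y) = 1.5001 - 0.7923 = 0.7078 bits


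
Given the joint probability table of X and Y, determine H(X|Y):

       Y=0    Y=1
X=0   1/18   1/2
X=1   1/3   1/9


H(X|Y) = Σ_y p(y) H(X|Y=y)
  p(Y=0) = 7/18, H(X|Y=0) = 0.5917
  p(Y=1) = 11/18, H(X|Y=1) = 0.6840
H(X|Y) = 0.3889×0.5917 + 0.6111×0.6840 = 0.6481 bits


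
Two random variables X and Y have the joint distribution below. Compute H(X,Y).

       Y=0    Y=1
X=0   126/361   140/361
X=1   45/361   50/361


H(X,Y) = -Σ p(x,y) log₂ p(x,y)
  p(0,0)=126/361: -0.3490 × log₂(0.3490) = 0.5300
  p(0,1)=140/361: -0.3878 × log₂(0.3878) = 0.5300
  p(1,0)=45/361: -0.1247 × log₂(0.1247) = 0.3745
  p(1,1)=50/361: -0.1385 × log₂(0.1385) = 0.3950
H(X,Y) = 1.8295 bits


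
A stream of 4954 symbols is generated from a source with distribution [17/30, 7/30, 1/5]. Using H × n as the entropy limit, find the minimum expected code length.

Entropy H = 1.4186 bits/symbol
Minimum bits = H × n = 1.4186 × 4954
= 7027.84 bits


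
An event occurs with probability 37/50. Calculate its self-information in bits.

Information content I(x) = -log₂(p(x))
I = -log₂(37/50) = -log₂(0.7400)
I = 0.4344 bits


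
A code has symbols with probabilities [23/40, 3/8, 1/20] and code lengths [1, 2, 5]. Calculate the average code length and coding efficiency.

Average length L = Σ p_i × l_i = 1.5750 bits
Entropy H = 1.2058 bits
Efficiency η = H/L × 100% = 76.56%


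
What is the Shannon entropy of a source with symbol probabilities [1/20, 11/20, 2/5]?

H(X) = -Σ p(x) log₂ p(x)
  -1/20 × log₂(1/20) = 0.2161
  -11/20 × log₂(11/20) = 0.4744
  -2/5 × log₂(2/5) = 0.5288
H(X) = 1.2192 bits


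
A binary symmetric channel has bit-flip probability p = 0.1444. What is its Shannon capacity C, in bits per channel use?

For BSC with error probability p:
C = 1 - H(p) where H(p) is binary entropy
H(0.1444) = -0.1444 × log₂(0.1444) - 0.8556 × log₂(0.8556)
H(p) = 0.5956
C = 1 - 0.5956 = 0.4044 bits/use


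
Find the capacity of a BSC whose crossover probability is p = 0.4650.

For BSC with error probability p:
C = 1 - H(p) where H(p) is binary entropy
H(0.4650) = -0.4650 × log₂(0.4650) - 0.5350 × log₂(0.5350)
H(p) = 0.9965
C = 1 - 0.9965 = 0.0035 bits/use


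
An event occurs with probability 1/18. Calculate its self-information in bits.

Information content I(x) = -log₂(p(x))
I = -log₂(1/18) = -log₂(0.0556)
I = 4.1699 bits


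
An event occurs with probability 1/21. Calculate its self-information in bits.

Information content I(x) = -log₂(p(x))
I = -log₂(1/21) = -log₂(0.0476)
I = 4.3923 bits


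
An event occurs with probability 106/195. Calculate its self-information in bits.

Information content I(x) = -log₂(p(x))
I = -log₂(106/195) = -log₂(0.5436)
I = 0.8794 bits


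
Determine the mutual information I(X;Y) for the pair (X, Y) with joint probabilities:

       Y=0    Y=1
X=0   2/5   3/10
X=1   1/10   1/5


H(X) = 0.8813, H(Y) = 1.0000, H(X,Y) = 1.8464
I(X;Y) = H(X) + H(Y) - H(X,Y) = 0.0349 bits


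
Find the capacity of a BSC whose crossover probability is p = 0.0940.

For BSC with error probability p:
C = 1 - H(p) where H(p) is binary entropy
H(0.0940) = -0.0940 × log₂(0.0940) - 0.9060 × log₂(0.9060)
H(p) = 0.4497
C = 1 - 0.4497 = 0.5503 bits/use


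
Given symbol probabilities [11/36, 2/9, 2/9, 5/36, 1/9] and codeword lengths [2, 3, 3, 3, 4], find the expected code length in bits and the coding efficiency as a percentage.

Average length L = Σ p_i × l_i = 2.8056 bits
Entropy H = 2.2348 bits
Efficiency η = H/L × 100% = 79.66%


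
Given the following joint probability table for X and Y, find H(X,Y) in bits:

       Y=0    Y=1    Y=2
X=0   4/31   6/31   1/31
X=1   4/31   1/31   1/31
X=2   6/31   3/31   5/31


H(X,Y) = -Σ p(x,y) log₂ p(x,y)
  p(0,0)=4/31: -0.1290 × log₂(0.1290) = 0.3812
  p(0,1)=6/31: -0.1935 × log₂(0.1935) = 0.4586
  p(0,2)=1/31: -0.0323 × log₂(0.0323) = 0.1598
  p(1,0)=4/31: -0.1290 × log₂(0.1290) = 0.3812
  p(1,1)=1/31: -0.0323 × log₂(0.0323) = 0.1598
  p(1,2)=1/31: -0.0323 × log₂(0.0323) = 0.1598
  p(2,0)=6/31: -0.1935 × log₂(0.1935) = 0.4586
  p(2,1)=3/31: -0.0968 × log₂(0.0968) = 0.3261
  p(2,2)=5/31: -0.1613 × log₂(0.1613) = 0.4246
H(X,Y) = 2.9095 bits


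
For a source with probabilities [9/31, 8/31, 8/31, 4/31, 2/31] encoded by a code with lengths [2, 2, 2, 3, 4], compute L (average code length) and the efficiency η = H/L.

Average length L = Σ p_i × l_i = 2.2581 bits
Entropy H = 2.1629 bits
Efficiency η = H/L × 100% = 95.79%


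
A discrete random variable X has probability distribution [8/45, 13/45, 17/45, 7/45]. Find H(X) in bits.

H(X) = -Σ p(x) log₂ p(x)
  -8/45 × log₂(8/45) = 0.4430
  -13/45 × log₂(13/45) = 0.5175
  -17/45 × log₂(17/45) = 0.5305
  -7/45 × log₂(7/45) = 0.4176
H(X) = 1.9087 bits


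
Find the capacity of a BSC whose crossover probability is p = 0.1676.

For BSC with error probability p:
C = 1 - H(p) where H(p) is binary entropy
H(0.1676) = -0.1676 × log₂(0.1676) - 0.8324 × log₂(0.8324)
H(p) = 0.6522
C = 1 - 0.6522 = 0.3478 bits/use


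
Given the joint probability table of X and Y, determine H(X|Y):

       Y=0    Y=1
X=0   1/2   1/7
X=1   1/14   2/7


H(X|Y) = Σ_y p(y) H(X|Y=y)
  p(Y=0) = 4/7, H(X|Y=0) = 0.5436
  p(Y=1) = 3/7, H(X|Y=1) = 0.9183
H(X|Y) = 0.5714×0.5436 + 0.4286×0.9183 = 0.7042 bits


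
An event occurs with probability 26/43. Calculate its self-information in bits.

Information content I(x) = -log₂(p(x))
I = -log₂(26/43) = -log₂(0.6047)
I = 0.7258 bits


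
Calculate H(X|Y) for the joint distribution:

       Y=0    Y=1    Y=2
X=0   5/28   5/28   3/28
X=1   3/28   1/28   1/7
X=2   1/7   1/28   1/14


H(X|Y) = Σ_y p(y) H(X|Y=y)
  p(Y=0) = 3/7, H(X|Y=0) = 1.5546
  p(Y=1) = 1/4, H(X|Y=1) = 1.1488
  p(Y=2) = 9/28, H(X|Y=2) = 1.5305
H(X|Y) = 0.4286×1.5546 + 0.2500×1.1488 + 0.3214×1.5305 = 1.4454 bits


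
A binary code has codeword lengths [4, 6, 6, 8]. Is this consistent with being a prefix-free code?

Kraft inequality: Σ 2^(-l_i) ≤ 1 for prefix-free code
Calculating: 2^(-4) + 2^(-6) + 2^(-6) + 2^(-8)
= 0.0625 + 0.015625 + 0.015625 + 0.00390625
= 0.0977
Since 0.0977 ≤ 1, prefix-free code exists


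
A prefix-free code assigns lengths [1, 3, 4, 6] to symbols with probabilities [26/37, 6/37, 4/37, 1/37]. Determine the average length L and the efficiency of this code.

Average length L = Σ p_i × l_i = 1.7838 bits
Entropy H = 1.2710 bits
Efficiency η = H/L × 100% = 71.26%


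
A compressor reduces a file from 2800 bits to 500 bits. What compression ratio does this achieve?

Compression ratio = Original / Compressed
= 2800 / 500 = 5.60:1


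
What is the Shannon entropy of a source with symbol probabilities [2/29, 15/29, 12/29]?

H(X) = -Σ p(x) log₂ p(x)
  -2/29 × log₂(2/29) = 0.2661
  -15/29 × log₂(15/29) = 0.4919
  -12/29 × log₂(12/29) = 0.5268
H(X) = 1.2848 bits


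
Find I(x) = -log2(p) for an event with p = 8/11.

Information content I(x) = -log₂(p(x))
I = -log₂(8/11) = -log₂(0.7273)
I = 0.4594 bits


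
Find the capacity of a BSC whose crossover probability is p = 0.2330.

For BSC with error probability p:
C = 1 - H(p) where H(p) is binary entropy
H(0.2330) = -0.2330 × log₂(0.2330) - 0.7670 × log₂(0.7670)
H(p) = 0.7832
C = 1 - 0.7832 = 0.2168 bits/use


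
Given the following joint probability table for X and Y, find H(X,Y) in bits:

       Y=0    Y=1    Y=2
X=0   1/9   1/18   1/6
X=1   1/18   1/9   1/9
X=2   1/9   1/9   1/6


H(X,Y) = -Σ p(x,y) log₂ p(x,y)
  p(0,0)=1/9: -0.1111 × log₂(0.1111) = 0.3522
  p(0,1)=1/18: -0.0556 × log₂(0.0556) = 0.2317
  p(0,2)=1/6: -0.1667 × log₂(0.1667) = 0.4308
  p(1,0)=1/18: -0.0556 × log₂(0.0556) = 0.2317
  p(1,1)=1/9: -0.1111 × log₂(0.1111) = 0.3522
  p(1,2)=1/9: -0.1111 × log₂(0.1111) = 0.3522
  p(2,0)=1/9: -0.1111 × log₂(0.1111) = 0.3522
  p(2,1)=1/9: -0.1111 × log₂(0.1111) = 0.3522
  p(2,2)=1/6: -0.1667 × log₂(0.1667) = 0.4308
H(X,Y) = 3.0860 bits


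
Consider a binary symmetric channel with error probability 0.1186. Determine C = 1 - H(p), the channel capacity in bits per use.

For BSC with error probability p:
C = 1 - H(p) where H(p) is binary entropy
H(0.1186) = -0.1186 × log₂(0.1186) - 0.8814 × log₂(0.8814)
H(p) = 0.5253
C = 1 - 0.5253 = 0.4747 bits/use


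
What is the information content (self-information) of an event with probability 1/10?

Information content I(x) = -log₂(p(x))
I = -log₂(1/10) = -log₂(0.1000)
I = 3.3219 bits


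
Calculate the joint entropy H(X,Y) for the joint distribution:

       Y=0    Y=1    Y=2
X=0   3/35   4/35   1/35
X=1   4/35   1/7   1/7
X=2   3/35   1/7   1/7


H(X,Y) = -Σ p(x,y) log₂ p(x,y)
  p(0,0)=3/35: -0.0857 × log₂(0.0857) = 0.3038
  p(0,1)=4/35: -0.1143 × log₂(0.1143) = 0.3576
  p(0,2)=1/35: -0.0286 × log₂(0.0286) = 0.1466
  p(1,0)=4/35: -0.1143 × log₂(0.1143) = 0.3576
  p(1,1)=1/7: -0.1429 × log₂(0.1429) = 0.4011
  p(1,2)=1/7: -0.1429 × log₂(0.1429) = 0.4011
  p(2,0)=3/35: -0.0857 × log₂(0.0857) = 0.3038
  p(2,1)=1/7: -0.1429 × log₂(0.1429) = 0.4011
  p(2,2)=1/7: -0.1429 × log₂(0.1429) = 0.4011
H(X,Y) = 3.0736 bits


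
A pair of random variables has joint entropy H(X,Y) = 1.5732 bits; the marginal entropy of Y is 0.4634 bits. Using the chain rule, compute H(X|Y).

Chain rule: H(X,Y) = H(X|Y) + H(Y)
H(X|Y) = H(X,Y) - H(Y) = 1.5732 - 0.4634 = 1.1098 bits


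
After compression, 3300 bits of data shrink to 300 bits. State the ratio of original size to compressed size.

Compression ratio = Original / Compressed
= 3300 / 300 = 11.00:1


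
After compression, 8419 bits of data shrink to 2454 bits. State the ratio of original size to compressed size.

Compression ratio = Original / Compressed
= 8419 / 2454 = 3.43:1


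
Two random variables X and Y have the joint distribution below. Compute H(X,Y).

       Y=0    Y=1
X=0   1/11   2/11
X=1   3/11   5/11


H(X,Y) = -Σ p(x,y) log₂ p(x,y)
  p(0,0)=1/11: -0.0909 × log₂(0.0909) = 0.3145
  p(0,1)=2/11: -0.1818 × log₂(0.1818) = 0.4472
  p(1,0)=3/11: -0.2727 × log₂(0.2727) = 0.5112
  p(1,1)=5/11: -0.4545 × log₂(0.4545) = 0.5170
H(X,Y) = 1.7899 bits


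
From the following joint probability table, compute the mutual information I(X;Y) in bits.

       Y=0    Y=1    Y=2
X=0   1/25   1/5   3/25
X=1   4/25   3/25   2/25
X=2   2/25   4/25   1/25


H(X) = 1.5755, H(Y) = 1.5166, H(X,Y) = 2.9991
I(X;Y) = H(X) + H(Y) - H(X,Y) = 0.0930 bits


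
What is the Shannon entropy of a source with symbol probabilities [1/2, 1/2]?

H(X) = -Σ p(x) log₂ p(x)
  -1/2 × log₂(1/2) = 0.5000
  -1/2 × log₂(1/2) = 0.5000
H(X) = 1.0000 bits


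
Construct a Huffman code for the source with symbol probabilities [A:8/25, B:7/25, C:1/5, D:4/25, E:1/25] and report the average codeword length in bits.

Huffman tree construction:
Combine smallest probabilities repeatedly
Resulting codes:
  A: 11 (length 2)
  B: 10 (length 2)
  C: 00 (length 2)
  D: 011 (length 3)
  E: 010 (length 3)
Average length = Σ p(s) × length(s) = 2.2000 bits


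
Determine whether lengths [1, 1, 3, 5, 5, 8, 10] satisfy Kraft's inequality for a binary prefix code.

Kraft inequality: Σ 2^(-l_i) ≤ 1 for prefix-free code
Calculating: 2^(-1) + 2^(-1) + 2^(-3) + 2^(-5) + 2^(-5) + 2^(-8) + 2^(-10)
= 0.5 + 0.5 + 0.125 + 0.03125 + 0.03125 + 0.00390625 + 0.0009765625
= 1.1924
Since 1.1924 > 1, prefix-free code does not exist


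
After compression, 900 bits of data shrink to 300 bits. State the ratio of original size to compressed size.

Compression ratio = Original / Compressed
= 900 / 300 = 3.00:1


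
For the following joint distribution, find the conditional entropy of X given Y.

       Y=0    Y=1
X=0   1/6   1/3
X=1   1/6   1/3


H(X|Y) = Σ_y p(y) H(X|Y=y)
  p(Y=0) = 1/3, H(X|Y=0) = 1.0000
  p(Y=1) = 2/3, H(X|Y=1) = 1.0000
H(X|Y) = 0.3333×1.0000 + 0.6667×1.0000 = 1.0000 bits


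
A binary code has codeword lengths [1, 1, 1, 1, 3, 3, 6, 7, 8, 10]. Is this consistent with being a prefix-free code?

Kraft inequality: Σ 2^(-l_i) ≤ 1 for prefix-free code
Calculating: 2^(-1) + 2^(-1) + 2^(-1) + 2^(-1) + 2^(-3) + 2^(-3) + 2^(-6) + 2^(-7) + 2^(-8) + 2^(-10)
= 0.5 + 0.5 + 0.5 + 0.5 + 0.125 + 0.125 + 0.015625 + 0.0078125 + 0.00390625 + 0.0009765625
= 2.2783
Since 2.2783 > 1, prefix-free code does not exist


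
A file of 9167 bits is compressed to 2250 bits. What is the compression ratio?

Compression ratio = Original / Compressed
= 9167 / 2250 = 4.07:1


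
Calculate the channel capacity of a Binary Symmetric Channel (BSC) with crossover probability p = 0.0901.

For BSC with error probability p:
C = 1 - H(p) where H(p) is binary entropy
H(0.0901) = -0.0901 × log₂(0.0901) - 0.9099 × log₂(0.9099)
H(p) = 0.4368
C = 1 - 0.4368 = 0.5632 bits/use


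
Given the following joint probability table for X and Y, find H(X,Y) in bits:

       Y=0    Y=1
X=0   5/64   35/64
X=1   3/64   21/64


H(X,Y) = -Σ p(x,y) log₂ p(x,y)
  p(0,0)=5/64: -0.0781 × log₂(0.0781) = 0.2873
  p(0,1)=35/64: -0.5469 × log₂(0.5469) = 0.4762
  p(1,0)=3/64: -0.0469 × log₂(0.0469) = 0.2070
  p(1,1)=21/64: -0.3281 × log₂(0.3281) = 0.5275
H(X,Y) = 1.4980 bits


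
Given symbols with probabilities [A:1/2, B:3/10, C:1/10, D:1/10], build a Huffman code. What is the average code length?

Huffman tree construction:
Combine smallest probabilities repeatedly
Resulting codes:
  A: 0 (length 1)
  B: 11 (length 2)
  C: 100 (length 3)
  D: 101 (length 3)
Average length = Σ p(s) × length(s) = 1.7000 bits


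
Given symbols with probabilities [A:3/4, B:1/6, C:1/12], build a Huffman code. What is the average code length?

Huffman tree construction:
Combine smallest probabilities repeatedly
Resulting codes:
  A: 1 (length 1)
  B: 01 (length 2)
  C: 00 (length 2)
Average length = Σ p(s) × length(s) = 1.2500 bits


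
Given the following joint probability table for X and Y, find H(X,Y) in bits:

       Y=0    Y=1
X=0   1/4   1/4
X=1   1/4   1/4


H(X,Y) = -Σ p(x,y) log₂ p(x,y)
  p(0,0)=1/4: -0.2500 × log₂(0.2500) = 0.5000
  p(0,1)=1/4: -0.2500 × log₂(0.2500) = 0.5000
  p(1,0)=1/4: -0.2500 × log₂(0.2500) = 0.5000
  p(1,1)=1/4: -0.2500 × log₂(0.2500) = 0.5000
H(X,Y) = 2.0000 bits


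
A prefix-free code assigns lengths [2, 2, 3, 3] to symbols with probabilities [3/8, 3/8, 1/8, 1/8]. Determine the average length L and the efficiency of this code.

Average length L = Σ p_i × l_i = 2.2500 bits
Entropy H = 1.8113 bits
Efficiency η = H/L × 100% = 80.50%


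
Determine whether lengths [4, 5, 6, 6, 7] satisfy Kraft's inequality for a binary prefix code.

Kraft inequality: Σ 2^(-l_i) ≤ 1 for prefix-free code
Calculating: 2^(-4) + 2^(-5) + 2^(-6) + 2^(-6) + 2^(-7)
= 0.0625 + 0.03125 + 0.015625 + 0.015625 + 0.0078125
= 0.1328
Since 0.1328 ≤ 1, prefix-free code exists


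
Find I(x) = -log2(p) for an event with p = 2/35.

Information content I(x) = -log₂(p(x))
I = -log₂(2/35) = -log₂(0.0571)
I = 4.1293 bits


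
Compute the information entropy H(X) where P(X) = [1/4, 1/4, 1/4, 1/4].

H(X) = -Σ p(x) log₂ p(x)
  -1/4 × log₂(1/4) = 0.5000
  -1/4 × log₂(1/4) = 0.5000
  -1/4 × log₂(1/4) = 0.5000
  -1/4 × log₂(1/4) = 0.5000
H(X) = 2.0000 bits


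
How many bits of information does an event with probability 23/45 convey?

Information content I(x) = -log₂(p(x))
I = -log₂(23/45) = -log₂(0.5111)
I = 0.9683 bits


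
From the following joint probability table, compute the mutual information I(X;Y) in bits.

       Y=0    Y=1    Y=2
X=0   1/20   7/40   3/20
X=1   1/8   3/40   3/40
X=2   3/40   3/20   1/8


H(X) = 1.5729, H(Y) = 1.5589, H(X,Y) = 3.0681
I(X;Y) = H(X) + H(Y) - H(X,Y) = 0.0637 bits


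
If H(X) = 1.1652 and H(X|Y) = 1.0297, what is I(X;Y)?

I(X;Y) = H(X) - H(X|Y)
I(X;Y) = 1.1652 - 1.0297 = 0.1355 bits


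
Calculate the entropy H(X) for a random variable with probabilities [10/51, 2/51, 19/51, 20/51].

H(X) = -Σ p(x) log₂ p(x)
  -10/51 × log₂(10/51) = 0.4609
  -2/51 × log₂(2/51) = 0.1832
  -19/51 × log₂(19/51) = 0.5307
  -20/51 × log₂(20/51) = 0.5296
H(X) = 1.7044 bits


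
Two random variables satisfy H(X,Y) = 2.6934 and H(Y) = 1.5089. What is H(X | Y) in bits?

Chain rule: H(X,Y) = H(X|Y) + H(Y)
H(X|Y) = H(X,Y) - H(Y) = 2.6934 - 1.5089 = 1.1845 bits


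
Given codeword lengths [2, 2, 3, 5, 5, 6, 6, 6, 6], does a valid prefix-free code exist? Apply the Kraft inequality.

Kraft inequality: Σ 2^(-l_i) ≤ 1 for prefix-free code
Calculating: 2^(-2) + 2^(-2) + 2^(-3) + 2^(-5) + 2^(-5) + 2^(-6) + 2^(-6) + 2^(-6) + 2^(-6)
= 0.25 + 0.25 + 0.125 + 0.03125 + 0.03125 + 0.015625 + 0.015625 + 0.015625 + 0.015625
= 0.7500
Since 0.7500 ≤ 1, prefix-free code exists


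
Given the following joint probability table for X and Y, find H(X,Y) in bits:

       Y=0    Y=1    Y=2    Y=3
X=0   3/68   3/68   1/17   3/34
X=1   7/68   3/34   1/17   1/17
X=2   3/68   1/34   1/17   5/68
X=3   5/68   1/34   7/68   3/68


H(X,Y) = -Σ p(x,y) log₂ p(x,y)
  p(0,0)=3/68: -0.0441 × log₂(0.0441) = 0.1986
  p(0,1)=3/68: -0.0441 × log₂(0.0441) = 0.1986
  p(0,2)=1/17: -0.0588 × log₂(0.0588) = 0.2404
  p(0,3)=3/34: -0.0882 × log₂(0.0882) = 0.3090
  p(1,0)=7/68: -0.1029 × log₂(0.1029) = 0.3377
  p(1,1)=3/34: -0.0882 × log₂(0.0882) = 0.3090
  p(1,2)=1/17: -0.0588 × log₂(0.0588) = 0.2404
  p(1,3)=1/17: -0.0588 × log₂(0.0588) = 0.2404
  p(2,0)=3/68: -0.0441 × log₂(0.0441) = 0.1986
  p(2,1)=1/34: -0.0294 × log₂(0.0294) = 0.1496
  p(2,2)=1/17: -0.0588 × log₂(0.0588) = 0.2404
  p(2,3)=5/68: -0.0735 × log₂(0.0735) = 0.2769
  p(3,0)=5/68: -0.0735 × log₂(0.0735) = 0.2769
  p(3,1)=1/34: -0.0294 × log₂(0.0294) = 0.1496
  p(3,2)=7/68: -0.1029 × log₂(0.1029) = 0.3377
  p(3,3)=3/68: -0.0441 × log₂(0.0441) = 0.1986
H(X,Y) = 3.9027 bits


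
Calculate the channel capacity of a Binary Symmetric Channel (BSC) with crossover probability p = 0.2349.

For BSC with error probability p:
C = 1 - H(p) where H(p) is binary entropy
H(0.2349) = -0.2349 × log₂(0.2349) - 0.7651 × log₂(0.7651)
H(p) = 0.7865
C = 1 - 0.7865 = 0.2135 bits/use


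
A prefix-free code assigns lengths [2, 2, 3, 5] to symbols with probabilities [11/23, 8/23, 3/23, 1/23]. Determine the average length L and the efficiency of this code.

Average length L = Σ p_i × l_i = 2.2609 bits
Entropy H = 1.6188 bits
Efficiency η = H/L × 100% = 71.60%


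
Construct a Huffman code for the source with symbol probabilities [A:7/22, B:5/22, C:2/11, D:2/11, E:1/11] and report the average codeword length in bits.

Huffman tree construction:
Combine smallest probabilities repeatedly
Resulting codes:
  A: 11 (length 2)
  B: 01 (length 2)
  C: 101 (length 3)
  D: 00 (length 2)
  E: 100 (length 3)
Average length = Σ p(s) × length(s) = 2.2727 bits


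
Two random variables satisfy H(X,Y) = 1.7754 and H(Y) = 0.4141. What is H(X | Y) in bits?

Chain rule: H(X,Y) = H(X|Y) + H(Y)
H(X|Y) = H(X,Y) - H(Y) = 1.7754 - 0.4141 = 1.3613 bits


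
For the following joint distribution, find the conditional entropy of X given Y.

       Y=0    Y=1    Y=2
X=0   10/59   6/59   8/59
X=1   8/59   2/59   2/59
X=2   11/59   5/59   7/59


H(X|Y) = Σ_y p(y) H(X|Y=y)
  p(Y=0) = 29/59, H(X|Y=0) = 1.5727
  p(Y=1) = 13/59, H(X|Y=1) = 1.4605
  p(Y=2) = 17/59, H(X|Y=2) = 1.4021
H(X|Y) = 0.4915×1.5727 + 0.2203×1.4605 + 0.2881×1.4021 = 1.4988 bits


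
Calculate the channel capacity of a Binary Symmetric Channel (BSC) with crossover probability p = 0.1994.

For BSC with error probability p:
C = 1 - H(p) where H(p) is binary entropy
H(0.1994) = -0.1994 × log₂(0.1994) - 0.8006 × log₂(0.8006)
H(p) = 0.7207
C = 1 - 0.7207 = 0.2793 bits/use


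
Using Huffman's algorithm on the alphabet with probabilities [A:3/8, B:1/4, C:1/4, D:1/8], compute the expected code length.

Huffman tree construction:
Combine smallest probabilities repeatedly
Resulting codes:
  A: 11 (length 2)
  B: 01 (length 2)
  C: 10 (length 2)
  D: 00 (length 2)
Average length = Σ p(s) × length(s) = 2.0000 bits


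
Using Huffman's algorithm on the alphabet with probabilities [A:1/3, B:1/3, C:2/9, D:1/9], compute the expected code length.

Huffman tree construction:
Combine smallest probabilities repeatedly
Resulting codes:
  A: 10 (length 2)
  B: 11 (length 2)
  C: 01 (length 2)
  D: 00 (length 2)
Average length = Σ p(s) × length(s) = 2.0000 bits


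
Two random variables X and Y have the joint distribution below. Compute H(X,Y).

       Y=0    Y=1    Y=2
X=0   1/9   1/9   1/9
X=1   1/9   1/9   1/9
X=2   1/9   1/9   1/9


H(X,Y) = -Σ p(x,y) log₂ p(x,y)
  p(0,0)=1/9: -0.1111 × log₂(0.1111) = 0.3522
  p(0,1)=1/9: -0.1111 × log₂(0.1111) = 0.3522
  p(0,2)=1/9: -0.1111 × log₂(0.1111) = 0.3522
  p(1,0)=1/9: -0.1111 × log₂(0.1111) = 0.3522
  p(1,1)=1/9: -0.1111 × log₂(0.1111) = 0.3522
  p(1,2)=1/9: -0.1111 × log₂(0.1111) = 0.3522
  p(2,0)=1/9: -0.1111 × log₂(0.1111) = 0.3522
  p(2,1)=1/9: -0.1111 × log₂(0.1111) = 0.3522
  p(2,2)=1/9: -0.1111 × log₂(0.1111) = 0.3522
H(X,Y) = 3.1699 bits


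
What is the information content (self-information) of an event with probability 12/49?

Information content I(x) = -log₂(p(x))
I = -log₂(12/49) = -log₂(0.2449)
I = 2.0297 bits


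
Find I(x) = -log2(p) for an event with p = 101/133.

Information content I(x) = -log₂(p(x))
I = -log₂(101/133) = -log₂(0.7594)
I = 0.3971 bits


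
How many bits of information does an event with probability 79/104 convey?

Information content I(x) = -log₂(p(x))
I = -log₂(79/104) = -log₂(0.7596)
I = 0.3967 bits


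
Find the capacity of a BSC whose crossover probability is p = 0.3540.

For BSC with error probability p:
C = 1 - H(p) where H(p) is binary entropy
H(0.3540) = -0.3540 × log₂(0.3540) - 0.6460 × log₂(0.6460)
H(p) = 0.9376
C = 1 - 0.9376 = 0.0624 bits/use


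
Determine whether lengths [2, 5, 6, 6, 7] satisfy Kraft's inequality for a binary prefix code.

Kraft inequality: Σ 2^(-l_i) ≤ 1 for prefix-free code
Calculating: 2^(-2) + 2^(-5) + 2^(-6) + 2^(-6) + 2^(-7)
= 0.25 + 0.03125 + 0.015625 + 0.015625 + 0.0078125
= 0.3203
Since 0.3203 ≤ 1, prefix-free code exists


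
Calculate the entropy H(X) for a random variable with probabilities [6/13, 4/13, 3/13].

H(X) = -Σ p(x) log₂ p(x)
  -6/13 × log₂(6/13) = 0.5148
  -4/13 × log₂(4/13) = 0.5232
  -3/13 × log₂(3/13) = 0.4882
H(X) = 1.5262 bits


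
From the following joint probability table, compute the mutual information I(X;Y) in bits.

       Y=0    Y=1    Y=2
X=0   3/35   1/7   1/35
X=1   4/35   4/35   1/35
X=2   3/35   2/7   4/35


H(X) = 1.5137, H(Y) = 1.4310, H(X,Y) = 2.8910
I(X;Y) = H(X) + H(Y) - H(X,Y) = 0.0537 bits


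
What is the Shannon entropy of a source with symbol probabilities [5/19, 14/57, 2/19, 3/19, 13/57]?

H(X) = -Σ p(x) log₂ p(x)
  -5/19 × log₂(5/19) = 0.5068
  -14/57 × log₂(14/57) = 0.4975
  -2/19 × log₂(2/19) = 0.3419
  -3/19 × log₂(3/19) = 0.4205
  -13/57 × log₂(13/57) = 0.4863
H(X) = 2.2530 bits


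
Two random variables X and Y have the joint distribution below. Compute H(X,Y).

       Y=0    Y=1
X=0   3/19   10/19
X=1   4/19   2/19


H(X,Y) = -Σ p(x,y) log₂ p(x,y)
  p(0,0)=3/19: -0.1579 × log₂(0.1579) = 0.4205
  p(0,1)=10/19: -0.5263 × log₂(0.5263) = 0.4874
  p(1,0)=4/19: -0.2105 × log₂(0.2105) = 0.4732
  p(1,1)=2/19: -0.1053 × log₂(0.1053) = 0.3419
H(X,Y) = 1.7230 bits


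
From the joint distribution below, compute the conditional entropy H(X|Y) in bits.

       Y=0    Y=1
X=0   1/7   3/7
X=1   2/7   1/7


H(X|Y) = Σ_y p(y) H(X|Y=y)
  p(Y=0) = 3/7, H(X|Y=0) = 0.9183
  p(Y=1) = 4/7, H(X|Y=1) = 0.8113
H(X|Y) = 0.4286×0.9183 + 0.5714×0.8113 = 0.8571 bits


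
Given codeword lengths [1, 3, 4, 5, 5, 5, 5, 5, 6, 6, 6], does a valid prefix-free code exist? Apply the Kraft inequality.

Kraft inequality: Σ 2^(-l_i) ≤ 1 for prefix-free code
Calculating: 2^(-1) + 2^(-3) + 2^(-4) + 2^(-5) + 2^(-5) + 2^(-5) + 2^(-5) + 2^(-5) + 2^(-6) + 2^(-6) + 2^(-6)
= 0.5 + 0.125 + 0.0625 + 0.03125 + 0.03125 + 0.03125 + 0.03125 + 0.03125 + 0.015625 + 0.015625 + 0.015625
= 0.8906
Since 0.8906 ≤ 1, prefix-free code exists


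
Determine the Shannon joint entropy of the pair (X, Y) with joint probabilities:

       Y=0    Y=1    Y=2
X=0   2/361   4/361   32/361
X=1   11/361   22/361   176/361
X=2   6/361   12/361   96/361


H(X,Y) = -Σ p(x,y) log₂ p(x,y)
  p(0,0)=2/361: -0.0055 × log₂(0.0055) = 0.0415
  p(0,1)=4/361: -0.0111 × log₂(0.0111) = 0.0720
  p(0,2)=32/361: -0.0886 × log₂(0.0886) = 0.3099
  p(1,0)=11/361: -0.0305 × log₂(0.0305) = 0.1535
  p(1,1)=22/361: -0.0609 × log₂(0.0609) = 0.2460
  p(1,2)=176/361: -0.4875 × log₂(0.4875) = 0.5053
  p(2,0)=6/361: -0.0166 × log₂(0.0166) = 0.0982
  p(2,1)=12/361: -0.0332 × log₂(0.0332) = 0.1632
  p(2,2)=96/361: -0.2659 × log₂(0.2659) = 0.5082
H(X,Y) = 2.0978 bits


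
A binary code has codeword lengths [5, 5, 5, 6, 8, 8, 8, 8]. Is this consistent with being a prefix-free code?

Kraft inequality: Σ 2^(-l_i) ≤ 1 for prefix-free code
Calculating: 2^(-5) + 2^(-5) + 2^(-5) + 2^(-6) + 2^(-8) + 2^(-8) + 2^(-8) + 2^(-8)
= 0.03125 + 0.03125 + 0.03125 + 0.015625 + 0.00390625 + 0.00390625 + 0.00390625 + 0.00390625
= 0.1250
Since 0.1250 ≤ 1, prefix-free code exists


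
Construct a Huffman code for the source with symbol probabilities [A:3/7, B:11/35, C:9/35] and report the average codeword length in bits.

Huffman tree construction:
Combine smallest probabilities repeatedly
Resulting codes:
  A: 0 (length 1)
  B: 11 (length 2)
  C: 10 (length 2)
Average length = Σ p(s) × length(s) = 1.5714 bits


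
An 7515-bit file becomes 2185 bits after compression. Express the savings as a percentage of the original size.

Space savings = (1 - Compressed/Original) × 100%
= (1 - 2185/7515) × 100%
= 70.92%


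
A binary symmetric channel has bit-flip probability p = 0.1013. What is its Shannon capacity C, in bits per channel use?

For BSC with error probability p:
C = 1 - H(p) where H(p) is binary entropy
H(0.1013) = -0.1013 × log₂(0.1013) - 0.8987 × log₂(0.8987)
H(p) = 0.4731
C = 1 - 0.4731 = 0.5269 bits/use


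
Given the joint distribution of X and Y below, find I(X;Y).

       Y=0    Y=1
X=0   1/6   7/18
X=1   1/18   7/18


H(X) = 0.9911, H(Y) = 0.7642, H(X,Y) = 1.7223
I(X;Y) = H(X) + H(Y) - H(X,Y) = 0.0330 bits


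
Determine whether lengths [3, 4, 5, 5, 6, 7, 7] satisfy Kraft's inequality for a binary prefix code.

Kraft inequality: Σ 2^(-l_i) ≤ 1 for prefix-free code
Calculating: 2^(-3) + 2^(-4) + 2^(-5) + 2^(-5) + 2^(-6) + 2^(-7) + 2^(-7)
= 0.125 + 0.0625 + 0.03125 + 0.03125 + 0.015625 + 0.0078125 + 0.0078125
= 0.2812
Since 0.2812 ≤ 1, prefix-free code exists


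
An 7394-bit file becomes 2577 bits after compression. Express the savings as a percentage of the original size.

Space savings = (1 - Compressed/Original) × 100%
= (1 - 2577/7394) × 100%
= 65.15%


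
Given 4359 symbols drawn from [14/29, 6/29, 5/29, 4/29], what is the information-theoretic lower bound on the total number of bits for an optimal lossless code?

Entropy H = 1.8089 bits/symbol
Minimum bits = H × n = 1.8089 × 4359
= 7885.14 bits


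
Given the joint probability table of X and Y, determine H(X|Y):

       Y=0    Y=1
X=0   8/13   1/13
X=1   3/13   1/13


H(X|Y) = Σ_y p(y) H(X|Y=y)
  p(Y=0) = 11/13, H(X|Y=0) = 0.8454
  p(Y=1) = 2/13, H(X|Y=1) = 1.0000
H(X|Y) = 0.8462×0.8454 + 0.1538×1.0000 = 0.8691 bits


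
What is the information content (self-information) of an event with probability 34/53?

Information content I(x) = -log₂(p(x))
I = -log₂(34/53) = -log₂(0.6415)
I = 0.6405 bits


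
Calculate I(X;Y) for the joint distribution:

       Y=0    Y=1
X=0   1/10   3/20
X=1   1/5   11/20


H(X) = 0.8113, H(Y) = 0.8813, H(X,Y) = 1.6815
I(X;Y) = H(X) + H(Y) - H(X,Y) = 0.0111 bits


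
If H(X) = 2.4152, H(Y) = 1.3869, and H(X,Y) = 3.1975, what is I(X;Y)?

I(X;Y) = H(X) + H(Y) - H(X,Y)
I(X;Y) = 2.4152 + 1.3869 - 3.1975 = 0.6046 bits


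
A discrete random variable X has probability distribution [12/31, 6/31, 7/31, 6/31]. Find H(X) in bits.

H(X) = -Σ p(x) log₂ p(x)
  -12/31 × log₂(12/31) = 0.5300
  -6/31 × log₂(6/31) = 0.4586
  -7/31 × log₂(7/31) = 0.4848
  -6/31 × log₂(6/31) = 0.4586
H(X) = 1.9319 bits


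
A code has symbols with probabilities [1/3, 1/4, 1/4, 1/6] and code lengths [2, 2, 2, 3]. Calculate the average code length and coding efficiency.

Average length L = Σ p_i × l_i = 2.1667 bits
Entropy H = 1.9591 bits
Efficiency η = H/L × 100% = 90.42%


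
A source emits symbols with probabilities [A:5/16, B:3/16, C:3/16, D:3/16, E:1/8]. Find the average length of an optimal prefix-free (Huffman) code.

Huffman tree construction:
Combine smallest probabilities repeatedly
Resulting codes:
  A: 10 (length 2)
  B: 111 (length 3)
  C: 00 (length 2)
  D: 01 (length 2)
  E: 110 (length 3)
Average length = Σ p(s) × length(s) = 2.3125 bits
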